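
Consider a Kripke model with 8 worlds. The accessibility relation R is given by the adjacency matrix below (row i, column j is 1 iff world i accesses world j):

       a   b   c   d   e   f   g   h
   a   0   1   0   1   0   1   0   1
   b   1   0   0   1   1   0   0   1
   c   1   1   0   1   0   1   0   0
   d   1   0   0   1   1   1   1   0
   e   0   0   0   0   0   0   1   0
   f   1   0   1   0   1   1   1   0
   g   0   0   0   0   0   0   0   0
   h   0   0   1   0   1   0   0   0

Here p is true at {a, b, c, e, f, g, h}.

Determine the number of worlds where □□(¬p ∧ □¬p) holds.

a: successors {b, d, f, h}; □(¬p ∧ □¬p) there: b:F, d:F, f:F, h:F. ✗
b: successors {a, d, e, h}; □(¬p ∧ □¬p) there: a:F, d:F, e:F, h:F. ✗
c: successors {a, b, d, f}; □(¬p ∧ □¬p) there: a:F, b:F, d:F, f:F. ✗
d: successors {a, d, e, f, g}; □(¬p ∧ □¬p) there: a:F, d:F, e:F, f:F, g:T. ✗
e: successors {g}; □(¬p ∧ □¬p) there: g:T. ✓
f: successors {a, c, e, f, g}; □(¬p ∧ □¬p) there: a:F, c:F, e:F, f:F, g:T. ✗
g: no successors, so □□(¬p ∧ □¬p) holds vacuously. ✓
h: successors {c, e}; □(¬p ∧ □¬p) there: c:F, e:F. ✗
Satisfying worlds: {e, g}.

2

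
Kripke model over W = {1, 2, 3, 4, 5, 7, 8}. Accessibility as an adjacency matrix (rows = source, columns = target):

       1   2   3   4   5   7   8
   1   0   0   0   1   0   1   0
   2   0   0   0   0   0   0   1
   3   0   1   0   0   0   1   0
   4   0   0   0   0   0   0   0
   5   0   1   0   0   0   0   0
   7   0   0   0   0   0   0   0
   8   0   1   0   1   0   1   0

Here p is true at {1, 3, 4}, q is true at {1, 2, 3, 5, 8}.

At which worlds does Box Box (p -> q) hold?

1: successors {4, 7}; Box (p -> q) there: 4:T, 7:T. ✓
2: successors {8}; Box (p -> q) there: 8:F. ✗
3: successors {2, 7}; Box (p -> q) there: 2:T, 7:T. ✓
4: no successors, so Box Box (p -> q) holds vacuously. ✓
5: successors {2}; Box (p -> q) there: 2:T. ✓
7: no successors, so Box Box (p -> q) holds vacuously. ✓
8: successors {2, 4, 7}; Box (p -> q) there: 2:T, 4:T, 7:T. ✓

{1, 3, 4, 5, 7, 8}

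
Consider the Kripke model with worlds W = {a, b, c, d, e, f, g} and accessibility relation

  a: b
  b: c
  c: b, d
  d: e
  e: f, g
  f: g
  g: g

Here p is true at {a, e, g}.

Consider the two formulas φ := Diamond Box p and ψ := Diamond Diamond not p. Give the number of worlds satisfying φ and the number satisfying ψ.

4 and 4

For Diamond Box p:
a: successors {b}; Box p there: b:F. ✗
b: successors {c}; Box p there: c:F. ✗
c: successors {b, d}; Box p there: b:F, d:T. ✓
d: successors {e}; Box p there: e:F. ✗
e: successors {f, g}; Box p there: f:T, g:T. ✓
f: successors {g}; Box p there: g:T. ✓
g: successors {g}; Box p there: g:T. ✓
— 4 worlds.
For Diamond Diamond not p:
a: successors {b}; Diamond not p there: b:T. ✓
b: successors {c}; Diamond not p there: c:T. ✓
c: successors {b, d}; Diamond not p there: b:T, d:F. ✓
d: successors {e}; Diamond not p there: e:T. ✓
e: successors {f, g}; Diamond not p there: f:F, g:F. ✗
f: successors {g}; Diamond not p there: g:F. ✗
g: successors {g}; Diamond not p there: g:F. ✗
— 4 worlds.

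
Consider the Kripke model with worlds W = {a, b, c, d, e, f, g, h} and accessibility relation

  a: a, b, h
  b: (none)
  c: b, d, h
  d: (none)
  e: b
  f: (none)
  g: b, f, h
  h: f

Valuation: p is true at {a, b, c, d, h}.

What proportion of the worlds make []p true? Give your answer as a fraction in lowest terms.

a: successors {a, b, h}; p there: a:T, b:T, h:T. ✓
b: no successors, so []p holds vacuously. ✓
c: successors {b, d, h}; p there: b:T, d:T, h:T. ✓
d: no successors, so []p holds vacuously. ✓
e: successors {b}; p there: b:T. ✓
f: no successors, so []p holds vacuously. ✓
g: successors {b, f, h}; p there: b:T, f:F, h:T. ✗
h: successors {f}; p there: f:F. ✗
That's 6 of 8 worlds, so 6/8 = 3/4.

3/4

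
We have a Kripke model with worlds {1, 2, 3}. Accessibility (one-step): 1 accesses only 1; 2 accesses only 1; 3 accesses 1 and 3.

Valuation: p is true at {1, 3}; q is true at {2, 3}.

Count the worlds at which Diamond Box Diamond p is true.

3

1: successors {1}; Box Diamond p there: 1:T. ✓
2: successors {1}; Box Diamond p there: 1:T. ✓
3: successors {1, 3}; Box Diamond p there: 1:T, 3:T. ✓
Satisfying worlds: {1, 2, 3}.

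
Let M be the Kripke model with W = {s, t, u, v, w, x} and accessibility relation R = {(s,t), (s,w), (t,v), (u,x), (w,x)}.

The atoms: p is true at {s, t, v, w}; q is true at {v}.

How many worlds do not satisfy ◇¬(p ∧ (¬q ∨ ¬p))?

3

s: successors {t, w}; ¬(p ∧ (¬q ∨ ¬p)) there: t:F, w:F. ✗
t: successors {v}; ¬(p ∧ (¬q ∨ ¬p)) there: v:T. ✓
u: successors {x}; ¬(p ∧ (¬q ∨ ¬p)) there: x:T. ✓
v: no successors, so ◇¬(p ∧ (¬q ∨ ¬p)) fails. ✗
w: successors {x}; ¬(p ∧ (¬q ∨ ¬p)) there: x:T. ✓
x: no successors, so ◇¬(p ∧ (¬q ∨ ¬p)) fails. ✗
Satisfying worlds: {t, u, w}.
So ◇¬(p ∧ (¬q ∨ ¬p)) fails at the other 3 worlds.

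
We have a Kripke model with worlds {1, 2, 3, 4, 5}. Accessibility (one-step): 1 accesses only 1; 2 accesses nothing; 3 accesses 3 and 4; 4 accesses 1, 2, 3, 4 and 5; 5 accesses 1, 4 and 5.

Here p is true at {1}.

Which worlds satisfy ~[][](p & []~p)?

1: [][](p & []~p) is F. ✓
2: [][](p & []~p) is T. ✗
3: [][](p & []~p) is F. ✓
4: [][](p & []~p) is F. ✓
5: [][](p & []~p) is F. ✓

{1, 3, 4, 5}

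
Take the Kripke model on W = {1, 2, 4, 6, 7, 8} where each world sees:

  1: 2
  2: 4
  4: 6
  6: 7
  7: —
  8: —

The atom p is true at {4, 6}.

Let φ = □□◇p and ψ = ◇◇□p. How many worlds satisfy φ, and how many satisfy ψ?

For □□◇p:
1: successors {2}; □◇p there: 2:T. ✓
2: successors {4}; □◇p there: 4:F. ✗
4: successors {6}; □◇p there: 6:F. ✗
6: successors {7}; □◇p there: 7:T. ✓
7: no successors, so □□◇p holds vacuously. ✓
8: no successors, so □□◇p holds vacuously. ✓
— 4 worlds.
For ◇◇□p:
1: successors {2}; ◇□p there: 2:T. ✓
2: successors {4}; ◇□p there: 4:F. ✗
4: successors {6}; ◇□p there: 6:T. ✓
6: successors {7}; ◇□p there: 7:F. ✗
7: no successors, so ◇◇□p fails. ✗
8: no successors, so ◇◇□p fails. ✗
— 2 worlds.

4 and 2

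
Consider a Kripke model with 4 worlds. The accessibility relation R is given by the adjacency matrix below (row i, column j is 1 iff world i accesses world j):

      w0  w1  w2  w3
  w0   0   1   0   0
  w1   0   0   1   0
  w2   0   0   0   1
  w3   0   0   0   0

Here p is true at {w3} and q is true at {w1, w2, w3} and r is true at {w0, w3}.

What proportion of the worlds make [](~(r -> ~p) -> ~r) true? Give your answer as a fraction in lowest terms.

w0: successors {w1}; ~(r -> ~p) -> ~r there: w1:T. ✓
w1: successors {w2}; ~(r -> ~p) -> ~r there: w2:T. ✓
w2: successors {w3}; ~(r -> ~p) -> ~r there: w3:F. ✗
w3: no successors, so [](~(r -> ~p) -> ~r) holds vacuously. ✓
That's 3 of 4 worlds, so 3/4.

3/4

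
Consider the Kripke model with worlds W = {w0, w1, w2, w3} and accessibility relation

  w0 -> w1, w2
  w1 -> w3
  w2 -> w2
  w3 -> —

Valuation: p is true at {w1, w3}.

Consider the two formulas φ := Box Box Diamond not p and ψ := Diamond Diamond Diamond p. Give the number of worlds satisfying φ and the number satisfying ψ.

For Box Box Diamond not p:
w0: successors {w1, w2}; Box Diamond not p there: w1:F, w2:T. ✗
w1: successors {w3}; Box Diamond not p there: w3:T. ✓
w2: successors {w2}; Box Diamond not p there: w2:T. ✓
w3: no successors, so Box Box Diamond not p holds vacuously. ✓
— 3 worlds.
For Diamond Diamond Diamond p:
w0: successors {w1, w2}; Diamond Diamond p there: w1:F, w2:F. ✗
w1: successors {w3}; Diamond Diamond p there: w3:F. ✗
w2: successors {w2}; Diamond Diamond p there: w2:F. ✗
w3: no successors, so Diamond Diamond Diamond p fails. ✗
— 0 worlds.

3 and 0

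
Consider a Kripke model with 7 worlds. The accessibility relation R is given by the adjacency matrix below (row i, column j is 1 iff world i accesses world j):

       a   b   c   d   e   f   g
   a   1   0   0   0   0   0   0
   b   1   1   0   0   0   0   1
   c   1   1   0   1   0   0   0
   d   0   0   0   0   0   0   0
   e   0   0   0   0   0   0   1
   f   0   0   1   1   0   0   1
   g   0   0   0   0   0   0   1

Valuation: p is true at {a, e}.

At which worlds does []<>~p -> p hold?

a: []<>~p is F, p is T. ✓
b: []<>~p is F, p is F. ✓
c: []<>~p is F, p is F. ✓
d: []<>~p is T, p is F. ✗
e: []<>~p is T, p is T. ✓
f: []<>~p is F, p is F. ✓
g: []<>~p is T, p is F. ✗

{a, b, c, e, f}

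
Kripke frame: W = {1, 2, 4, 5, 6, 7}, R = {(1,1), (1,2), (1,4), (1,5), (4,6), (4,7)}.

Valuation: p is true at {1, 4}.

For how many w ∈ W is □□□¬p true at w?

1: successors {1, 2, 4, 5}; □□¬p there: 1:F, 2:T, 4:T, 5:T. ✗
2: no successors, so □□□¬p holds vacuously. ✓
4: successors {6, 7}; □□¬p there: 6:T, 7:T. ✓
5: no successors, so □□□¬p holds vacuously. ✓
6: no successors, so □□□¬p holds vacuously. ✓
7: no successors, so □□□¬p holds vacuously. ✓
Satisfying worlds: {2, 4, 5, 6, 7}.

5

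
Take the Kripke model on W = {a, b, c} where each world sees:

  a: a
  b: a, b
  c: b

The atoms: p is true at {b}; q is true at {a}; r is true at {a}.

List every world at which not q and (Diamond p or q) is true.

a: not q is F, Diamond p or q is T. ✗
b: not q is T, Diamond p or q is T. ✓
c: not q is T, Diamond p or q is T. ✓

{b, c}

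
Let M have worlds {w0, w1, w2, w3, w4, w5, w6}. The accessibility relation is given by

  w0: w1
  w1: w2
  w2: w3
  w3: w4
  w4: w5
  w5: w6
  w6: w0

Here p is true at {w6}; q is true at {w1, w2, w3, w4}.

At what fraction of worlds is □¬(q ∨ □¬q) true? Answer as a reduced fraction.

1/7

w0: successors {w1}; ¬(q ∨ □¬q) there: w1:F. ✗
w1: successors {w2}; ¬(q ∨ □¬q) there: w2:F. ✗
w2: successors {w3}; ¬(q ∨ □¬q) there: w3:F. ✗
w3: successors {w4}; ¬(q ∨ □¬q) there: w4:F. ✗
w4: successors {w5}; ¬(q ∨ □¬q) there: w5:F. ✗
w5: successors {w6}; ¬(q ∨ □¬q) there: w6:F. ✗
w6: successors {w0}; ¬(q ∨ □¬q) there: w0:T. ✓
That's 1 of 7 worlds, so 1/7.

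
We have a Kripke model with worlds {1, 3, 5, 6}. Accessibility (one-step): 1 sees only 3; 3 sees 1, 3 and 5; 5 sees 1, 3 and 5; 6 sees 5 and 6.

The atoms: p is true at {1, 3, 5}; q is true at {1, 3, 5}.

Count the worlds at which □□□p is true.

1: successors {3}; □□p there: 3:T. ✓
3: successors {1, 3, 5}; □□p there: 1:T, 3:T, 5:T. ✓
5: successors {1, 3, 5}; □□p there: 1:T, 3:T, 5:T. ✓
6: successors {5, 6}; □□p there: 5:T, 6:F. ✗
Satisfying worlds: {1, 3, 5}.

3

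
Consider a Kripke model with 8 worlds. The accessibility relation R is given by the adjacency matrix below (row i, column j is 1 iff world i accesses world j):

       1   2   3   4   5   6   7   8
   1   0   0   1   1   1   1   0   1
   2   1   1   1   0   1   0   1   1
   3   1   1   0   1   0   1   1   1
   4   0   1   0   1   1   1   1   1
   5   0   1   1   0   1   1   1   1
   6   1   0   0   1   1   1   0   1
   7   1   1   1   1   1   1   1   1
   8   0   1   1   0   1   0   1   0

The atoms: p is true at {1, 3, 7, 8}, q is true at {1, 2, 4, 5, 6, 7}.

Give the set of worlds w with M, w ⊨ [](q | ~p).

∅

1: successors {3, 4, 5, 6, 8}; q | ~p there: 3:F, 4:T, 5:T, 6:T, 8:F. ✗
2: successors {1, 2, 3, 5, 7, 8}; q | ~p there: 1:T, 2:T, 3:F, 5:T, 7:T, 8:F. ✗
3: successors {1, 2, 4, 6, 7, 8}; q | ~p there: 1:T, 2:T, 4:T, 6:T, 7:T, 8:F. ✗
4: successors {2, 4, 5, 6, 7, 8}; q | ~p there: 2:T, 4:T, 5:T, 6:T, 7:T, 8:F. ✗
5: successors {2, 3, 5, 6, 7, 8}; q | ~p there: 2:T, 3:F, 5:T, 6:T, 7:T, 8:F. ✗
6: successors {1, 4, 5, 6, 8}; q | ~p there: 1:T, 4:T, 5:T, 6:T, 8:F. ✗
7: successors {1, 2, 3, 4, 5, 6, 7, 8}; q | ~p there: 1:T, 2:T, 3:F, 4:T, 5:T, 6:T, 7:T, 8:F. ✗
8: successors {2, 3, 5, 7}; q | ~p there: 2:T, 3:F, 5:T, 7:T. ✗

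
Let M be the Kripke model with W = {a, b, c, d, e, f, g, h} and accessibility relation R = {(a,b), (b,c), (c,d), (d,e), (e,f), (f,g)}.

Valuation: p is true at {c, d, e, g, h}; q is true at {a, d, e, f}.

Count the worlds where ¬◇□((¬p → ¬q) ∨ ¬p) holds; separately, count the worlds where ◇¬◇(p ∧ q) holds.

For ¬◇□((¬p → ¬q) ∨ ¬p):
a: ◇□((¬p → ¬q) ∨ ¬p) is T. ✗
b: ◇□((¬p → ¬q) ∨ ¬p) is T. ✗
c: ◇□((¬p → ¬q) ∨ ¬p) is T. ✗
d: ◇□((¬p → ¬q) ∨ ¬p) is T. ✗
e: ◇□((¬p → ¬q) ∨ ¬p) is T. ✗
f: ◇□((¬p → ¬q) ∨ ¬p) is T. ✗
g: ◇□((¬p → ¬q) ∨ ¬p) is F. ✓
h: ◇□((¬p → ¬q) ∨ ¬p) is F. ✓
— 2 worlds.
For ◇¬◇(p ∧ q):
a: successors {b}; ¬◇(p ∧ q) there: b:T. ✓
b: successors {c}; ¬◇(p ∧ q) there: c:F. ✗
c: successors {d}; ¬◇(p ∧ q) there: d:F. ✗
d: successors {e}; ¬◇(p ∧ q) there: e:T. ✓
e: successors {f}; ¬◇(p ∧ q) there: f:T. ✓
f: successors {g}; ¬◇(p ∧ q) there: g:T. ✓
g: no successors, so ◇¬◇(p ∧ q) fails. ✗
h: no successors, so ◇¬◇(p ∧ q) fails. ✗
— 4 worlds.

2 and 4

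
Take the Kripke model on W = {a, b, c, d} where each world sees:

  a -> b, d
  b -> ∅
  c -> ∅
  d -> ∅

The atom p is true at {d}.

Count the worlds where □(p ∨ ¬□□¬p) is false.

a: successors {b, d}; p ∨ ¬□□¬p there: b:F, d:T. ✗
b: no successors, so □(p ∨ ¬□□¬p) holds vacuously. ✓
c: no successors, so □(p ∨ ¬□□¬p) holds vacuously. ✓
d: no successors, so □(p ∨ ¬□□¬p) holds vacuously. ✓
Satisfying worlds: {b, c, d}.
So □(p ∨ ¬□□¬p) fails at the other 1 world.

1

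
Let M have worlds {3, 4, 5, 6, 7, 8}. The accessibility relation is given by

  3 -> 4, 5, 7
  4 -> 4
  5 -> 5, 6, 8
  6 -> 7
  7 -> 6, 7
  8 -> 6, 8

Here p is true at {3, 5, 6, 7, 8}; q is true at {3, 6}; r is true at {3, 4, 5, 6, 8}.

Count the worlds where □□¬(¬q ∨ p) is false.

3: successors {4, 5, 7}; □¬(¬q ∨ p) there: 4:F, 5:F, 7:F. ✗
4: successors {4}; □¬(¬q ∨ p) there: 4:F. ✗
5: successors {5, 6, 8}; □¬(¬q ∨ p) there: 5:F, 6:F, 8:F. ✗
6: successors {7}; □¬(¬q ∨ p) there: 7:F. ✗
7: successors {6, 7}; □¬(¬q ∨ p) there: 6:F, 7:F. ✗
8: successors {6, 8}; □¬(¬q ∨ p) there: 6:F, 8:F. ✗
Satisfying worlds: ∅.
So □□¬(¬q ∨ p) fails at the other 6 worlds.

6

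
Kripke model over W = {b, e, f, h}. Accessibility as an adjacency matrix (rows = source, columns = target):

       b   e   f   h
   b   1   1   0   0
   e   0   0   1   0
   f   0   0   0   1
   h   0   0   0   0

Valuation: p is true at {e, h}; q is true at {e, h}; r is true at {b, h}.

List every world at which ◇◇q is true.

b: successors {b, e}; ◇q there: b:T, e:F. ✓
e: successors {f}; ◇q there: f:T. ✓
f: successors {h}; ◇q there: h:F. ✗
h: no successors, so ◇◇q fails. ✗

{b, e}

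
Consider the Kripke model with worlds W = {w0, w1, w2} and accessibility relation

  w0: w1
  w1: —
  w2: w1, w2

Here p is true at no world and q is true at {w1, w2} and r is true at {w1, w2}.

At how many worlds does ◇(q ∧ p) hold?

w0: successors {w1}; q ∧ p there: w1:F. ✗
w1: no successors, so ◇(q ∧ p) fails. ✗
w2: successors {w1, w2}; q ∧ p there: w1:F, w2:F. ✗
Satisfying worlds: ∅.

0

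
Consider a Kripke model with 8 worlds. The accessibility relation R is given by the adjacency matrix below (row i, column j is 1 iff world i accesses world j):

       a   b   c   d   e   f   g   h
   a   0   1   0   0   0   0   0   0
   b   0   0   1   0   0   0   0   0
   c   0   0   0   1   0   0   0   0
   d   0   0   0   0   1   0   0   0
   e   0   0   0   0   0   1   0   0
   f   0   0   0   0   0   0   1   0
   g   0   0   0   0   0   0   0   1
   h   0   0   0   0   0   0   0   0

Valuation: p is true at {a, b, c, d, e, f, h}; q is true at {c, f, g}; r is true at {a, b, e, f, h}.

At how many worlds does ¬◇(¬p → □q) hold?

2

a: ◇(¬p → □q) is T. ✗
b: ◇(¬p → □q) is T. ✗
c: ◇(¬p → □q) is T. ✗
d: ◇(¬p → □q) is T. ✗
e: ◇(¬p → □q) is T. ✗
f: ◇(¬p → □q) is F. ✓
g: ◇(¬p → □q) is T. ✗
h: ◇(¬p → □q) is F. ✓
Satisfying worlds: {f, h}.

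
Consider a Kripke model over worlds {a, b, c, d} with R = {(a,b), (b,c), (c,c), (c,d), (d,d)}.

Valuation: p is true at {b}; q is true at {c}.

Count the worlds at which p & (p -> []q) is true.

a: p is F, p -> []q is T. ✗
b: p is T, p -> []q is T. ✓
c: p is F, p -> []q is T. ✗
d: p is F, p -> []q is T. ✗
Satisfying worlds: {b}.

1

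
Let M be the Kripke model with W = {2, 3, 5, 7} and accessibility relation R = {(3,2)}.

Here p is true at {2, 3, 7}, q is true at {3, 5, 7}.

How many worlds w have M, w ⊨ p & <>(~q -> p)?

2: p is T, <>(~q -> p) is F. ✗
3: p is T, <>(~q -> p) is T. ✓
5: p is F, <>(~q -> p) is F. ✗
7: p is T, <>(~q -> p) is F. ✗
Satisfying worlds: {3}.

1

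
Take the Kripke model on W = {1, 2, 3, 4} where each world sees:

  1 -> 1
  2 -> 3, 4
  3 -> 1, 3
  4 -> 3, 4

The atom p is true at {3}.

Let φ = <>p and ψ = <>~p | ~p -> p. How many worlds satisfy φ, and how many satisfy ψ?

For <>p:
1: successors {1}; p there: 1:F. ✗
2: successors {3, 4}; p there: 3:T, 4:F. ✓
3: successors {1, 3}; p there: 1:F, 3:T. ✓
4: successors {3, 4}; p there: 3:T, 4:F. ✓
— 3 worlds.
For <>~p | ~p -> p:
1: <>~p | ~p is T, p is F. ✗
2: <>~p | ~p is T, p is F. ✗
3: <>~p | ~p is T, p is T. ✓
4: <>~p | ~p is T, p is F. ✗
— 1 world.

3 and 1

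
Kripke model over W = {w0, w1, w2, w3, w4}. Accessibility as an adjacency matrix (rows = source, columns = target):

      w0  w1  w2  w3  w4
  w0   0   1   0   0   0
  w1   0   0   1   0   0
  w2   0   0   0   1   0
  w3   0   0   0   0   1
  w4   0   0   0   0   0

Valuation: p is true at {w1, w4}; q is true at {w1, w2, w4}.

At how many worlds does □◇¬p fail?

2

w0: successors {w1}; ◇¬p there: w1:T. ✓
w1: successors {w2}; ◇¬p there: w2:T. ✓
w2: successors {w3}; ◇¬p there: w3:F. ✗
w3: successors {w4}; ◇¬p there: w4:F. ✗
w4: no successors, so □◇¬p holds vacuously. ✓
Satisfying worlds: {w0, w1, w4}.
So □◇¬p fails at the other 2 worlds.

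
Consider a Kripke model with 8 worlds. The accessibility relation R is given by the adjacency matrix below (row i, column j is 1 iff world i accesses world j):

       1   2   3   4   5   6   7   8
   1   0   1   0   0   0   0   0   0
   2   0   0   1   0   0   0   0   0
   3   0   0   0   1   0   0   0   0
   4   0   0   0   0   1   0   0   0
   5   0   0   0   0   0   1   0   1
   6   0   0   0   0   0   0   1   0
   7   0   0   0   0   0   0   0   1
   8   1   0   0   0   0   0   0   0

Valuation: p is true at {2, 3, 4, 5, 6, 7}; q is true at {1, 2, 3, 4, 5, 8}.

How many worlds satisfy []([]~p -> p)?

1: successors {2}; []~p -> p there: 2:T. ✓
2: successors {3}; []~p -> p there: 3:T. ✓
3: successors {4}; []~p -> p there: 4:T. ✓
4: successors {5}; []~p -> p there: 5:T. ✓
5: successors {6, 8}; []~p -> p there: 6:T, 8:F. ✗
6: successors {7}; []~p -> p there: 7:T. ✓
7: successors {8}; []~p -> p there: 8:F. ✗
8: successors {1}; []~p -> p there: 1:T. ✓
Satisfying worlds: {1, 2, 3, 4, 6, 8}.

6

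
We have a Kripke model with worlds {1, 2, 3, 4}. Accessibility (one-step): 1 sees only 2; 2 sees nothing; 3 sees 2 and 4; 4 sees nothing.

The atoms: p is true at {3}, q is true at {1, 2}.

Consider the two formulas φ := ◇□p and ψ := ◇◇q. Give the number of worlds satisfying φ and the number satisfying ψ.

2 and 0

For ◇□p:
1: successors {2}; □p there: 2:T. ✓
2: no successors, so ◇□p fails. ✗
3: successors {2, 4}; □p there: 2:T, 4:T. ✓
4: no successors, so ◇□p fails. ✗
— 2 worlds.
For ◇◇q:
1: successors {2}; ◇q there: 2:F. ✗
2: no successors, so ◇◇q fails. ✗
3: successors {2, 4}; ◇q there: 2:F, 4:F. ✗
4: no successors, so ◇◇q fails. ✗
— 0 worlds.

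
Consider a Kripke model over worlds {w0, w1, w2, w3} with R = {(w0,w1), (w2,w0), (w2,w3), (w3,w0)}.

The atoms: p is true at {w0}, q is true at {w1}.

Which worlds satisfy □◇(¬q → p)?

w0: successors {w1}; ◇(¬q → p) there: w1:F. ✗
w1: no successors, so □◇(¬q → p) holds vacuously. ✓
w2: successors {w0, w3}; ◇(¬q → p) there: w0:T, w3:T. ✓
w3: successors {w0}; ◇(¬q → p) there: w0:T. ✓

{w1, w2, w3}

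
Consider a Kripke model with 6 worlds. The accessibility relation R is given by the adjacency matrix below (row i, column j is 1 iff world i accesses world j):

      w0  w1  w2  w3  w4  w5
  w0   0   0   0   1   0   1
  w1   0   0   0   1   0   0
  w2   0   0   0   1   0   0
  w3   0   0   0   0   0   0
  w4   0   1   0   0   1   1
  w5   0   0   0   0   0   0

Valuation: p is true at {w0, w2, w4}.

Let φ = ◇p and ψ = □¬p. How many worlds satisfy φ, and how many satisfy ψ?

For ◇p:
w0: successors {w3, w5}; p there: w3:F, w5:F. ✗
w1: successors {w3}; p there: w3:F. ✗
w2: successors {w3}; p there: w3:F. ✗
w3: no successors, so ◇p fails. ✗
w4: successors {w1, w4, w5}; p there: w1:F, w4:T, w5:F. ✓
w5: no successors, so ◇p fails. ✗
— 1 world.
For □¬p:
w0: successors {w3, w5}; ¬p there: w3:T, w5:T. ✓
w1: successors {w3}; ¬p there: w3:T. ✓
w2: successors {w3}; ¬p there: w3:T. ✓
w3: no successors, so □¬p holds vacuously. ✓
w4: successors {w1, w4, w5}; ¬p there: w1:T, w4:F, w5:T. ✗
w5: no successors, so □¬p holds vacuously. ✓
— 5 worlds.

1 and 5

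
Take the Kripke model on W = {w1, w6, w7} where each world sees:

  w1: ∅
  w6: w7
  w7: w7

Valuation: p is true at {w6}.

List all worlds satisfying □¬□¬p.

{w1}

w1: no successors, so □¬□¬p holds vacuously. ✓
w6: successors {w7}; ¬□¬p there: w7:F. ✗
w7: successors {w7}; ¬□¬p there: w7:F. ✗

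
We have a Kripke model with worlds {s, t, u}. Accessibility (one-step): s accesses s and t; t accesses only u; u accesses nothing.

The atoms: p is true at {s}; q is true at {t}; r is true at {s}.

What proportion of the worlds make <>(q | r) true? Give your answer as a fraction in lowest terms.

1/3

s: successors {s, t}; q | r there: s:T, t:T. ✓
t: successors {u}; q | r there: u:F. ✗
u: no successors, so <>(q | r) fails. ✗
That's 1 of 3 worlds, so 1/3.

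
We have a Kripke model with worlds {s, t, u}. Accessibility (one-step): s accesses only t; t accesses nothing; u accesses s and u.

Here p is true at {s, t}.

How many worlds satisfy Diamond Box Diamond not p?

s: successors {t}; Box Diamond not p there: t:T. ✓
t: no successors, so Diamond Box Diamond not p fails. ✗
u: successors {s, u}; Box Diamond not p there: s:F, u:F. ✗
Satisfying worlds: {s}.

1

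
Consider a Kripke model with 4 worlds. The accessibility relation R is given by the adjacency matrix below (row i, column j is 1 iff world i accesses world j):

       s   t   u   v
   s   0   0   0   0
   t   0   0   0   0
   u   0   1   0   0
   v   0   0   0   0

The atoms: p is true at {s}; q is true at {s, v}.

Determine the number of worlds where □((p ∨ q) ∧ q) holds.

s: no successors, so □((p ∨ q) ∧ q) holds vacuously. ✓
t: no successors, so □((p ∨ q) ∧ q) holds vacuously. ✓
u: successors {t}; (p ∨ q) ∧ q there: t:F. ✗
v: no successors, so □((p ∨ q) ∧ q) holds vacuously. ✓
Satisfying worlds: {s, t, v}.

3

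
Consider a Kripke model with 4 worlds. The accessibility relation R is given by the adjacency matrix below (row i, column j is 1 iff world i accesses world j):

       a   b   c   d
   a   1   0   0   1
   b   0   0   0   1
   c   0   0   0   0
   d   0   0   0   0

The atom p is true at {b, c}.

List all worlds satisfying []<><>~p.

{c, d}

a: successors {a, d}; <><>~p there: a:T, d:F. ✗
b: successors {d}; <><>~p there: d:F. ✗
c: no successors, so []<><>~p holds vacuously. ✓
d: no successors, so []<><>~p holds vacuously. ✓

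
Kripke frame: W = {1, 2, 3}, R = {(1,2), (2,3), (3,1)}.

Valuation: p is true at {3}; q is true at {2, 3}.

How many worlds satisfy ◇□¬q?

1

1: successors {2}; □¬q there: 2:F. ✗
2: successors {3}; □¬q there: 3:T. ✓
3: successors {1}; □¬q there: 1:F. ✗
Satisfying worlds: {2}.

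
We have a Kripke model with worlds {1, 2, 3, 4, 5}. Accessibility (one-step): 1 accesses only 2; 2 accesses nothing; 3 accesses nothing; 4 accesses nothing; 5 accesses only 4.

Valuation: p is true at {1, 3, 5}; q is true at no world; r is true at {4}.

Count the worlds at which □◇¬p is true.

1: successors {2}; ◇¬p there: 2:F. ✗
2: no successors, so □◇¬p holds vacuously. ✓
3: no successors, so □◇¬p holds vacuously. ✓
4: no successors, so □◇¬p holds vacuously. ✓
5: successors {4}; ◇¬p there: 4:F. ✗
Satisfying worlds: {2, 3, 4}.

3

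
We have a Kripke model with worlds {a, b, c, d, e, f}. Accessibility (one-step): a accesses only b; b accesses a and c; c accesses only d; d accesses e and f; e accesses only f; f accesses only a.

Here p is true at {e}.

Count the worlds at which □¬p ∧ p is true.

1

a: □¬p is T, p is F. ✗
b: □¬p is T, p is F. ✗
c: □¬p is T, p is F. ✗
d: □¬p is F, p is F. ✗
e: □¬p is T, p is T. ✓
f: □¬p is T, p is F. ✗
Satisfying worlds: {e}.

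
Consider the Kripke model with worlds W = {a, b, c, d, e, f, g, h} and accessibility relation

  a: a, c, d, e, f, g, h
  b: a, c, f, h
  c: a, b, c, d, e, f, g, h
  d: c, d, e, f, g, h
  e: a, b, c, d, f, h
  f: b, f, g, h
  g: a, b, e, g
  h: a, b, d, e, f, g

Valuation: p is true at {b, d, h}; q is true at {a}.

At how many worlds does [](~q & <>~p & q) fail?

8

a: successors {a, c, d, e, f, g, h}; ~q & <>~p & q there: a:F, c:F, d:F, e:F, f:F, g:F, h:F. ✗
b: successors {a, c, f, h}; ~q & <>~p & q there: a:F, c:F, f:F, h:F. ✗
c: successors {a, b, c, d, e, f, g, h}; ~q & <>~p & q there: a:F, b:F, c:F, d:F, e:F, f:F, g:F, h:F. ✗
d: successors {c, d, e, f, g, h}; ~q & <>~p & q there: c:F, d:F, e:F, f:F, g:F, h:F. ✗
e: successors {a, b, c, d, f, h}; ~q & <>~p & q there: a:F, b:F, c:F, d:F, f:F, h:F. ✗
f: successors {b, f, g, h}; ~q & <>~p & q there: b:F, f:F, g:F, h:F. ✗
g: successors {a, b, e, g}; ~q & <>~p & q there: a:F, b:F, e:F, g:F. ✗
h: successors {a, b, d, e, f, g}; ~q & <>~p & q there: a:F, b:F, d:F, e:F, f:F, g:F. ✗
Satisfying worlds: ∅.
So [](~q & <>~p & q) fails at the other 8 worlds.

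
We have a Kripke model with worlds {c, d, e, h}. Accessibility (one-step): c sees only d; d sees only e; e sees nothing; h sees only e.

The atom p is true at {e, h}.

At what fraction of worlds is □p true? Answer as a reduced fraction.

c: successors {d}; p there: d:F. ✗
d: successors {e}; p there: e:T. ✓
e: no successors, so □p holds vacuously. ✓
h: successors {e}; p there: e:T. ✓
That's 3 of 4 worlds, so 3/4.

3/4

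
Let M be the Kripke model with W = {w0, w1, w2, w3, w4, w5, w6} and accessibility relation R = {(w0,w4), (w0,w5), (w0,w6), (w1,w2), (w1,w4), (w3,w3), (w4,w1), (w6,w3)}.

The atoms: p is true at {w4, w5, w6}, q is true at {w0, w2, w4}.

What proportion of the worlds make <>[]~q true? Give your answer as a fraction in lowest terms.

4/7

w0: successors {w4, w5, w6}; []~q there: w4:T, w5:T, w6:T. ✓
w1: successors {w2, w4}; []~q there: w2:T, w4:T. ✓
w2: no successors, so <>[]~q fails. ✗
w3: successors {w3}; []~q there: w3:T. ✓
w4: successors {w1}; []~q there: w1:F. ✗
w5: no successors, so <>[]~q fails. ✗
w6: successors {w3}; []~q there: w3:T. ✓
That's 4 of 7 worlds, so 4/7.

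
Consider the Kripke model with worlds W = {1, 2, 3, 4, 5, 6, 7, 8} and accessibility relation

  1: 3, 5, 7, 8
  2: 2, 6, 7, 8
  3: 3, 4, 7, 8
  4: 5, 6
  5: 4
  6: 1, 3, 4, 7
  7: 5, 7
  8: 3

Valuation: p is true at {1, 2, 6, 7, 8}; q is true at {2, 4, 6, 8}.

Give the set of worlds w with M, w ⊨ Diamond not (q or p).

1: successors {3, 5, 7, 8}; not (q or p) there: 3:T, 5:T, 7:F, 8:F. ✓
2: successors {2, 6, 7, 8}; not (q or p) there: 2:F, 6:F, 7:F, 8:F. ✗
3: successors {3, 4, 7, 8}; not (q or p) there: 3:T, 4:F, 7:F, 8:F. ✓
4: successors {5, 6}; not (q or p) there: 5:T, 6:F. ✓
5: successors {4}; not (q or p) there: 4:F. ✗
6: successors {1, 3, 4, 7}; not (q or p) there: 1:F, 3:T, 4:F, 7:F. ✓
7: successors {5, 7}; not (q or p) there: 5:T, 7:F. ✓
8: successors {3}; not (q or p) there: 3:T. ✓

{1, 3, 4, 6, 7, 8}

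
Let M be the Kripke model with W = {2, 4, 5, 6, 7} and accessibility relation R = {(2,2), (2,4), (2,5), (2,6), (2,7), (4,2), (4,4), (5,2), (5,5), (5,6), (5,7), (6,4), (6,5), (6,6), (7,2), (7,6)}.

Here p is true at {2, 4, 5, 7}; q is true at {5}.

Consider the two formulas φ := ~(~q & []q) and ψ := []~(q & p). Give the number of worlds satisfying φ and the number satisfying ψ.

For ~(~q & []q):
2: ~q & []q is F. ✓
4: ~q & []q is F. ✓
5: ~q & []q is F. ✓
6: ~q & []q is F. ✓
7: ~q & []q is F. ✓
— 5 worlds.
For []~(q & p):
2: successors {2, 4, 5, 6, 7}; ~(q & p) there: 2:T, 4:T, 5:F, 6:T, 7:T. ✗
4: successors {2, 4}; ~(q & p) there: 2:T, 4:T. ✓
5: successors {2, 5, 6, 7}; ~(q & p) there: 2:T, 5:F, 6:T, 7:T. ✗
6: successors {4, 5, 6}; ~(q & p) there: 4:T, 5:F, 6:T. ✗
7: successors {2, 6}; ~(q & p) there: 2:T, 6:T. ✓
— 2 worlds.

5 and 2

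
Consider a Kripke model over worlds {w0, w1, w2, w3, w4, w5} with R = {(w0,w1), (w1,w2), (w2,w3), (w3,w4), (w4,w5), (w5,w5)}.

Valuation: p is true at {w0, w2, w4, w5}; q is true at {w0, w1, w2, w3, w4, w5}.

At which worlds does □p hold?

{w1, w3, w4, w5}

w0: successors {w1}; p there: w1:F. ✗
w1: successors {w2}; p there: w2:T. ✓
w2: successors {w3}; p there: w3:F. ✗
w3: successors {w4}; p there: w4:T. ✓
w4: successors {w5}; p there: w5:T. ✓
w5: successors {w5}; p there: w5:T. ✓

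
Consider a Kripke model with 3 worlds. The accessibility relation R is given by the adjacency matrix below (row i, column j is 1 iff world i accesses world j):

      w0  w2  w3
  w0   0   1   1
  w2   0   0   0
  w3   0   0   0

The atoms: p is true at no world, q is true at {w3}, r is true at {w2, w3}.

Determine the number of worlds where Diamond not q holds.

1

w0: successors {w2, w3}; not q there: w2:T, w3:F. ✓
w2: no successors, so Diamond not q fails. ✗
w3: no successors, so Diamond not q fails. ✗
Satisfying worlds: {w0}.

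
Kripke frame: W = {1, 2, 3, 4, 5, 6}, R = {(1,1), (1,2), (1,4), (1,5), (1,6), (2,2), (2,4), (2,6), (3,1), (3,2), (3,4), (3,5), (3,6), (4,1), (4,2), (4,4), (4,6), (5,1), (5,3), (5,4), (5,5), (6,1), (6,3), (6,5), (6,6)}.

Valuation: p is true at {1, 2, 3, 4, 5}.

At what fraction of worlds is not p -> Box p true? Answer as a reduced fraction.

1: not p is F, Box p is F. ✓
2: not p is F, Box p is F. ✓
3: not p is F, Box p is F. ✓
4: not p is F, Box p is F. ✓
5: not p is F, Box p is T. ✓
6: not p is T, Box p is F. ✗
That's 5 of 6 worlds, so 5/6.

5/6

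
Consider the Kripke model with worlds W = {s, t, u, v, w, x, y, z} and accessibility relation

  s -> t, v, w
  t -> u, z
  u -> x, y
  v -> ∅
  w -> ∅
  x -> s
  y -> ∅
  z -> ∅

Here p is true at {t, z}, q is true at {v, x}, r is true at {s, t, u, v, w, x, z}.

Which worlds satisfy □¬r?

s: successors {t, v, w}; ¬r there: t:F, v:F, w:F. ✗
t: successors {u, z}; ¬r there: u:F, z:F. ✗
u: successors {x, y}; ¬r there: x:F, y:T. ✗
v: no successors, so □¬r holds vacuously. ✓
w: no successors, so □¬r holds vacuously. ✓
x: successors {s}; ¬r there: s:F. ✗
y: no successors, so □¬r holds vacuously. ✓
z: no successors, so □¬r holds vacuously. ✓

{v, w, y, z}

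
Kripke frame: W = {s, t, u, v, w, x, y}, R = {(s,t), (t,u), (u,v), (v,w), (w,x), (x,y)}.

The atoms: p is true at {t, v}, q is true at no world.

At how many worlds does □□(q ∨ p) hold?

3

s: successors {t}; □(q ∨ p) there: t:F. ✗
t: successors {u}; □(q ∨ p) there: u:T. ✓
u: successors {v}; □(q ∨ p) there: v:F. ✗
v: successors {w}; □(q ∨ p) there: w:F. ✗
w: successors {x}; □(q ∨ p) there: x:F. ✗
x: successors {y}; □(q ∨ p) there: y:T. ✓
y: no successors, so □□(q ∨ p) holds vacuously. ✓
Satisfying worlds: {t, x, y}.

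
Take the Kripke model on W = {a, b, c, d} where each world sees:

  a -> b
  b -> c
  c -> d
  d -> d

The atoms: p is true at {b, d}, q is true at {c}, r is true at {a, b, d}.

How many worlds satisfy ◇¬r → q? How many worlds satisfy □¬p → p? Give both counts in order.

For ◇¬r → q:
a: ◇¬r is F, q is F. ✓
b: ◇¬r is T, q is F. ✗
c: ◇¬r is F, q is T. ✓
d: ◇¬r is F, q is F. ✓
— 3 worlds.
For □¬p → p:
a: □¬p is F, p is F. ✓
b: □¬p is T, p is T. ✓
c: □¬p is F, p is F. ✓
d: □¬p is F, p is T. ✓
— 4 worlds.

3 and 4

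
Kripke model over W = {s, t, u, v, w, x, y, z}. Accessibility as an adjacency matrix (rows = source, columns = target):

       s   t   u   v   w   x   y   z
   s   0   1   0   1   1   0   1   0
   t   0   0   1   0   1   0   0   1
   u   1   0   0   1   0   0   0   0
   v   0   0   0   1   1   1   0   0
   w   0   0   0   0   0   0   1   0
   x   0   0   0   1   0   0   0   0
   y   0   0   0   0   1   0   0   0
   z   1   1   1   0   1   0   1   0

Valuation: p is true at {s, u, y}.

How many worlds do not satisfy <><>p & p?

s: <><>p is T, p is T. ✓
t: <><>p is T, p is F. ✗
u: <><>p is T, p is T. ✓
v: <><>p is T, p is F. ✗
w: <><>p is F, p is F. ✗
x: <><>p is F, p is F. ✗
y: <><>p is T, p is T. ✓
z: <><>p is T, p is F. ✗
Satisfying worlds: {s, u, y}.
So <><>p & p fails at the other 5 worlds.

5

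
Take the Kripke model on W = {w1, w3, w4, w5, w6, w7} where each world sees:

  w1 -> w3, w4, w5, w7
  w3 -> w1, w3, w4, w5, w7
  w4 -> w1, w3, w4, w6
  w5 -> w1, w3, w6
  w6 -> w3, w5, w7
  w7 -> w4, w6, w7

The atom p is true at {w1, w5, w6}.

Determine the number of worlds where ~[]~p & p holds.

w1: ~[]~p is T, p is T. ✓
w3: ~[]~p is T, p is F. ✗
w4: ~[]~p is T, p is F. ✗
w5: ~[]~p is T, p is T. ✓
w6: ~[]~p is T, p is T. ✓
w7: ~[]~p is T, p is F. ✗
Satisfying worlds: {w1, w5, w6}.

3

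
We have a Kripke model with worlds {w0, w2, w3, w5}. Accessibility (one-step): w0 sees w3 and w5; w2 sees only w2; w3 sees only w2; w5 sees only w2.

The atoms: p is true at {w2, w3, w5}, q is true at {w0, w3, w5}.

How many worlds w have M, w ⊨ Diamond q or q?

3

w0: Diamond q is T, q is T. ✓
w2: Diamond q is F, q is F. ✗
w3: Diamond q is F, q is T. ✓
w5: Diamond q is F, q is T. ✓
Satisfying worlds: {w0, w3, w5}.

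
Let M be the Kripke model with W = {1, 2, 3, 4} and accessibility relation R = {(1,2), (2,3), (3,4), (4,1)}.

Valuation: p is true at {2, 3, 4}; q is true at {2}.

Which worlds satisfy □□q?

{4}

1: successors {2}; □q there: 2:F. ✗
2: successors {3}; □q there: 3:F. ✗
3: successors {4}; □q there: 4:F. ✗
4: successors {1}; □q there: 1:T. ✓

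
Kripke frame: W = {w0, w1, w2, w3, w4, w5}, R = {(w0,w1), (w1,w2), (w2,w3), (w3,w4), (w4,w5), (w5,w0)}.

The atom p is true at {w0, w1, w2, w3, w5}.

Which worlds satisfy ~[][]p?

w0: [][]p is T. ✗
w1: [][]p is T. ✗
w2: [][]p is F. ✓
w3: [][]p is T. ✗
w4: [][]p is T. ✗
w5: [][]p is T. ✗

{w2}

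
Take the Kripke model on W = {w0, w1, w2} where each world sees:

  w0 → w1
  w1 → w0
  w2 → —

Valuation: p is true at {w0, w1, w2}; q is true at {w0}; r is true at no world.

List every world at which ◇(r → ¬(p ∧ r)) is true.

{w0, w1}

w0: successors {w1}; r → ¬(p ∧ r) there: w1:T. ✓
w1: successors {w0}; r → ¬(p ∧ r) there: w0:T. ✓
w2: no successors, so ◇(r → ¬(p ∧ r)) fails. ✗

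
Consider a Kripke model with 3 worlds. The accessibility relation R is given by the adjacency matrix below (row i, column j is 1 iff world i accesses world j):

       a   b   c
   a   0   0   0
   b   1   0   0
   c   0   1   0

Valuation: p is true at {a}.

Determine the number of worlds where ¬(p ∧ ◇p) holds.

a: p ∧ ◇p is F. ✓
b: p ∧ ◇p is F. ✓
c: p ∧ ◇p is F. ✓
Satisfying worlds: {a, b, c}.

3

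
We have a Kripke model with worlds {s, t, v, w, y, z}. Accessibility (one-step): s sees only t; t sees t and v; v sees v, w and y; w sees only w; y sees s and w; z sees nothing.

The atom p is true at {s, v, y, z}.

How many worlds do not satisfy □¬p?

3

s: successors {t}; ¬p there: t:T. ✓
t: successors {t, v}; ¬p there: t:T, v:F. ✗
v: successors {v, w, y}; ¬p there: v:F, w:T, y:F. ✗
w: successors {w}; ¬p there: w:T. ✓
y: successors {s, w}; ¬p there: s:F, w:T. ✗
z: no successors, so □¬p holds vacuously. ✓
Satisfying worlds: {s, w, z}.
So □¬p fails at the other 3 worlds.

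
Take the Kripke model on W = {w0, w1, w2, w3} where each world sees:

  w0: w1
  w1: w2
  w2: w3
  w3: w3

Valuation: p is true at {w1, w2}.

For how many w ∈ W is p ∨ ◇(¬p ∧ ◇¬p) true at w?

3

w0: p is F, ◇(¬p ∧ ◇¬p) is F. ✗
w1: p is T, ◇(¬p ∧ ◇¬p) is F. ✓
w2: p is T, ◇(¬p ∧ ◇¬p) is T. ✓
w3: p is F, ◇(¬p ∧ ◇¬p) is T. ✓
Satisfying worlds: {w1, w2, w3}.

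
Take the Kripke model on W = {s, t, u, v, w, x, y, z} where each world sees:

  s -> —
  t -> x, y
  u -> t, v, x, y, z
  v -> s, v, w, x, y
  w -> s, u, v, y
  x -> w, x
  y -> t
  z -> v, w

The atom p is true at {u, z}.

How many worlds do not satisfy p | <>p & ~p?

s: p is F, <>p & ~p is F. ✗
t: p is F, <>p & ~p is F. ✗
u: p is T, <>p & ~p is F. ✓
v: p is F, <>p & ~p is F. ✗
w: p is F, <>p & ~p is T. ✓
x: p is F, <>p & ~p is F. ✗
y: p is F, <>p & ~p is F. ✗
z: p is T, <>p & ~p is F. ✓
Satisfying worlds: {u, w, z}.
So p | <>p & ~p fails at the other 5 worlds.

5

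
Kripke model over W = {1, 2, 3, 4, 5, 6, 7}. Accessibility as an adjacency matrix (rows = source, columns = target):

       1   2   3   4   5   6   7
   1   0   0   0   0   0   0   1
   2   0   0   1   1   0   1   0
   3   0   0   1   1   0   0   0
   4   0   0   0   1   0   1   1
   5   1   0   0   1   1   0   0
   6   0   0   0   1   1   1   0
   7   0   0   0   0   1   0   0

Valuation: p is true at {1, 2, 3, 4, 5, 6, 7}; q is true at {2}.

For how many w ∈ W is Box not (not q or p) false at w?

7

1: successors {7}; not (not q or p) there: 7:F. ✗
2: successors {3, 4, 6}; not (not q or p) there: 3:F, 4:F, 6:F. ✗
3: successors {3, 4}; not (not q or p) there: 3:F, 4:F. ✗
4: successors {4, 6, 7}; not (not q or p) there: 4:F, 6:F, 7:F. ✗
5: successors {1, 4, 5}; not (not q or p) there: 1:F, 4:F, 5:F. ✗
6: successors {4, 5, 6}; not (not q or p) there: 4:F, 5:F, 6:F. ✗
7: successors {5}; not (not q or p) there: 5:F. ✗
Satisfying worlds: ∅.
So Box not (not q or p) fails at the other 7 worlds.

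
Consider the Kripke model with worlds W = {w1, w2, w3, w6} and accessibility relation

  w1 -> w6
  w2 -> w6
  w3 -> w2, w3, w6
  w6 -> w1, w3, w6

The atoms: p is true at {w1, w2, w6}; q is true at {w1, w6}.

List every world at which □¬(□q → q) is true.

w1: successors {w6}; ¬(□q → q) there: w6:F. ✗
w2: successors {w6}; ¬(□q → q) there: w6:F. ✗
w3: successors {w2, w3, w6}; ¬(□q → q) there: w2:T, w3:F, w6:F. ✗
w6: successors {w1, w3, w6}; ¬(□q → q) there: w1:F, w3:F, w6:F. ✗

∅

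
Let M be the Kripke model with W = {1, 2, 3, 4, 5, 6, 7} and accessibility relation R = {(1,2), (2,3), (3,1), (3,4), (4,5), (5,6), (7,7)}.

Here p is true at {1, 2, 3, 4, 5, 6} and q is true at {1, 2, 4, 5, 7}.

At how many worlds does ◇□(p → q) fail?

3

1: successors {2}; □(p → q) there: 2:F. ✗
2: successors {3}; □(p → q) there: 3:T. ✓
3: successors {1, 4}; □(p → q) there: 1:T, 4:T. ✓
4: successors {5}; □(p → q) there: 5:F. ✗
5: successors {6}; □(p → q) there: 6:T. ✓
6: no successors, so ◇□(p → q) fails. ✗
7: successors {7}; □(p → q) there: 7:T. ✓
Satisfying worlds: {2, 3, 5, 7}.
So ◇□(p → q) fails at the other 3 worlds.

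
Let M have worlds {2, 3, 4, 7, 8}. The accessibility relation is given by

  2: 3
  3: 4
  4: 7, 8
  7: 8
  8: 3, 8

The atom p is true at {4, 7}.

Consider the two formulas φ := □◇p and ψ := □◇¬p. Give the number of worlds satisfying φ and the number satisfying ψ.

2 and 3

For □◇p:
2: successors {3}; ◇p there: 3:T. ✓
3: successors {4}; ◇p there: 4:T. ✓
4: successors {7, 8}; ◇p there: 7:F, 8:F. ✗
7: successors {8}; ◇p there: 8:F. ✗
8: successors {3, 8}; ◇p there: 3:T, 8:F. ✗
— 2 worlds.
For □◇¬p:
2: successors {3}; ◇¬p there: 3:F. ✗
3: successors {4}; ◇¬p there: 4:T. ✓
4: successors {7, 8}; ◇¬p there: 7:T, 8:T. ✓
7: successors {8}; ◇¬p there: 8:T. ✓
8: successors {3, 8}; ◇¬p there: 3:F, 8:T. ✗
— 3 worlds.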